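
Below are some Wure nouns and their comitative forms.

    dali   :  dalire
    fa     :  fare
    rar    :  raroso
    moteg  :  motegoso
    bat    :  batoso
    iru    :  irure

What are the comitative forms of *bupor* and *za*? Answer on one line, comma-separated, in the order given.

The pattern is consonant vs. vowel: -oso when the stem ends in a consonant (*rar*, *moteg*, *bat*); -re when the stem ends in a vowel (*dali*, *fa*, *iru*).
*bupor*: final sound = /r/, a consonant → -oso → *buporoso*.
*za* — final sound /a/ (a vowel) → -re → *zare*.

buporoso, zare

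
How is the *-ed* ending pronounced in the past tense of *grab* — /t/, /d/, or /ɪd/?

The stem *grab* ends in a voiced sound other than /d/.
The -ed suffix is realized as /ɪd/ after /t, d/; as /t/ after other voiceless consonants; and as /d/ after other voiced sounds.
So -ed on *grab* is pronounced /d/.

/d/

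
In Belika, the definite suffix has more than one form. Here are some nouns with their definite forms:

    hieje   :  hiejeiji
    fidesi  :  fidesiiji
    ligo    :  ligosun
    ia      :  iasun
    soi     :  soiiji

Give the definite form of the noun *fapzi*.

The alternation tracks the last vowel of the stem — -iji when the last vowel of the stem is a front vowel (*hieje*, *fidesi*, *soi*); -sun when the last vowel of the stem is a back vowel (*ligo*, *ia*).
Since the last vowel of *fapzi* is /i/ (a front vowel), it takes -iji, giving *fapziiji*.

fapziiji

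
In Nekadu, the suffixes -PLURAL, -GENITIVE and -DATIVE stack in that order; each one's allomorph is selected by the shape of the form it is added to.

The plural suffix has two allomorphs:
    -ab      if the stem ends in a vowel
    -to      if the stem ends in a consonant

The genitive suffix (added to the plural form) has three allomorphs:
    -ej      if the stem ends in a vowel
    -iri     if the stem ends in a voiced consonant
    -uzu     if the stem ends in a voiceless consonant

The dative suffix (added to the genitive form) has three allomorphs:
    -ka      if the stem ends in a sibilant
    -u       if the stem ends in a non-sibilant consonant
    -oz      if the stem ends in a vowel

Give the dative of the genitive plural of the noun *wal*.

The final sound of *wal* is /l/, which is a consonant, so the plural suffix is -to, giving *walto*.
The plural form *walto*: final sound = /o/, a vowel → -ej → *waltoej*.
The genitive form *waltoej*: final sound = /j/, a non-sibilant consonant → -u → *waltoeju*.

waltoeju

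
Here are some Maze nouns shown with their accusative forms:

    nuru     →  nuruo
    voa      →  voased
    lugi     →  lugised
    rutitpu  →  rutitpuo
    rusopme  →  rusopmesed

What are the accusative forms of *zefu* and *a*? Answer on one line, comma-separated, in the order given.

The pattern is rounding harmony: -o when the last vowel of the stem is a rounded vowel (*nuru*, *rutitpu*); -sed when the last vowel of the stem is an unrounded vowel (*voa*, *lugi*, *rusopme*).
*zefu* — last vowel /u/ (a rounded vowel) → -o → *zefuo*.
*a*: last vowel = /a/, an unrounded vowel → -sed → *ased*.

zefuo, ased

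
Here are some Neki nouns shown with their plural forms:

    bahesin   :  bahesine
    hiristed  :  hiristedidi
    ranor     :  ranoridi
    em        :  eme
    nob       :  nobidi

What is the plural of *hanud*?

hanudidi

Looking at the final consonant of each stem: -e when the stem ends in a nasal (*bahesin*, *em*); -idi when the stem ends in a non-nasal consonant (*hiristed*, *ranor*, *nob*).
*hanud* — final consonant /d/ (non-nasal) → -idi → *hanudidi*.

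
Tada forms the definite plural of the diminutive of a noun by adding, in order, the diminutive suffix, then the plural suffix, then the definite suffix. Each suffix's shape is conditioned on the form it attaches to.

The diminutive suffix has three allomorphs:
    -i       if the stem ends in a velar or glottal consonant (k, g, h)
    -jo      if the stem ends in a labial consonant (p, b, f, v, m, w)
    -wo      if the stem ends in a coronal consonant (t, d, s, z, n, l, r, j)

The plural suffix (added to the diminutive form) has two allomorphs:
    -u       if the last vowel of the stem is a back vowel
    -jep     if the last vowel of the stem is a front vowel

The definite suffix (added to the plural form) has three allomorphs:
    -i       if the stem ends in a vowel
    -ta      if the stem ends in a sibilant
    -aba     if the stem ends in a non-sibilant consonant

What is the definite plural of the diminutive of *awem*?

awemjoui

*awem* — final consonant /m/ (labial) → -jo → *awemjo*.
The diminutive form *awemjo* — last vowel /o/ (a back vowel) → -u → *awemjou*.
Since the final sound of the plural form *awemjou* is /u/ (a vowel), it takes -i, giving *awemjoui*.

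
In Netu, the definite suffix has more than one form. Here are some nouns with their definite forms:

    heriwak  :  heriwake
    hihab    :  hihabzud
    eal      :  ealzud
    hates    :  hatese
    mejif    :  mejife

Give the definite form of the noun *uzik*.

uzike

The suffix is conditioned by the final consonant: -e when the stem ends in a voiceless consonant (*heriwak*, *hates*, *mejif*); -zud when the stem ends in a voiced consonant (*hihab*, *eal*).
Since the final consonant of *uzik* is /k/ (voiceless), it takes -e, giving *uzike*.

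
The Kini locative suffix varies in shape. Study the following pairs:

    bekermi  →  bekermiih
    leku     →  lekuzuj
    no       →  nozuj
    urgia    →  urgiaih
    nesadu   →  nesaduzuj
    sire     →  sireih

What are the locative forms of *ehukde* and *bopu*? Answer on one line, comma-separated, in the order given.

The alternation tracks the last vowel of the stem — -zuj when the last vowel of the stem is a rounded vowel (*leku*, *no*, *nesadu*); -ih when the last vowel of the stem is an unrounded vowel (*bekermi*, *urgia*, *sire*).
*ehukde*: last vowel = /e/, an unrounded vowel → -ih → *ehukdeih*.
Since the last vowel of *bopu* is /u/ (a rounded vowel), it takes -zuj, giving *bopuzuj*.

ehukdeih, bopuzuj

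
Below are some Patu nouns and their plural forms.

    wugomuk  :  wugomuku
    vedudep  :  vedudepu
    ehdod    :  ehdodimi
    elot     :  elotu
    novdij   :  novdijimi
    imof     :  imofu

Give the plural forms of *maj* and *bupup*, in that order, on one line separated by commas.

Looking at the final consonant of each stem: -u when the stem ends in a voiceless consonant (*wugomuk*, *vedudep*, *elot*, *imof*); -imi when the stem ends in a voiced consonant (*ehdod*, *novdij*).
*maj* — final consonant /j/ (voiced) → -imi → *majimi*.
*bupup* — final consonant /p/ (voiceless) → -u → *bupupu*.

majimi, bupupu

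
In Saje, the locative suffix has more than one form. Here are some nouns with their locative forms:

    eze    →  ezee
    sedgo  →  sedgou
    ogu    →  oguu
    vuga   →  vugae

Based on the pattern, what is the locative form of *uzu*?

uzuu

The pattern is rounding harmony: -u when the last vowel of the stem is a rounded vowel (*sedgo*, *ogu*); -e when the last vowel of the stem is an unrounded vowel (*eze*, *vuga*).
The last vowel of *uzu* is /u/, which is a rounded vowel, so the suffix is -u, giving *uzuu*.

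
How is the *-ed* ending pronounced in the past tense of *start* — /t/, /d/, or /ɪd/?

/ɪd/

The stem *start* ends in /t/ or /d/.
The -ed suffix is realized as /ɪd/ after /t, d/; as /t/ after other voiceless consonants; and as /d/ after other voiced sounds.
So -ed on *start* is pronounced /ɪd/.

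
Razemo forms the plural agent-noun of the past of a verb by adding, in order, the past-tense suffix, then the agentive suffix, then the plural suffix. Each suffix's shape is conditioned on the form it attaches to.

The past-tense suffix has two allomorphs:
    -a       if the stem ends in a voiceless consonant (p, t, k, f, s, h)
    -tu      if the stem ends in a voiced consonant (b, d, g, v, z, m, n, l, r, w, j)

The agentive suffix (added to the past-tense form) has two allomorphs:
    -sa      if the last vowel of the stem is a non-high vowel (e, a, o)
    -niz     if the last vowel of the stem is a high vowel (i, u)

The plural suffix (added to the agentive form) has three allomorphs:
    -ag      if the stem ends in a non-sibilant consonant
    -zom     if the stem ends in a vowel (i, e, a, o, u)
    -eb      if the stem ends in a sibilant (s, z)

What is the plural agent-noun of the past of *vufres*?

vufresasazom

Since the final consonant of *vufres* is /s/ (voiceless), it takes -a, giving *vufresa*.
The past-tense form *vufresa* — last vowel /a/ (a non-high vowel) → -sa → *vufresasa*.
Since the final sound of the agentive form *vufresasa* is /a/ (a vowel), it takes -zom, giving *vufresasazom*.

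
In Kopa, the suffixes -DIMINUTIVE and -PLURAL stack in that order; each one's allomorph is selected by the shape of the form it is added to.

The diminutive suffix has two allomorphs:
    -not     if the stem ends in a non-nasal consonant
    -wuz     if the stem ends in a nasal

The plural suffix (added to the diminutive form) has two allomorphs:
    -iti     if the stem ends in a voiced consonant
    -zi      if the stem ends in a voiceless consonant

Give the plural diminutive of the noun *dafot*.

*dafot*: final consonant = /t/, non-nasal → -not → *dafotnot*.
The final consonant of the diminutive form *dafotnot* is /t/, which is voiceless, so the plural suffix is -zi, giving *dafotnotzi*.

dafotnotzi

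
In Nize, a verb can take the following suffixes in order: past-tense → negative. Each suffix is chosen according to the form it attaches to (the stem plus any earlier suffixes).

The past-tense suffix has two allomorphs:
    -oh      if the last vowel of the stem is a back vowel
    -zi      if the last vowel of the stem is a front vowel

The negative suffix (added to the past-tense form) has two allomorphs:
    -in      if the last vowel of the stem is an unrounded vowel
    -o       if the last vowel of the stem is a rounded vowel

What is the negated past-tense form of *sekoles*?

*sekoles*: last vowel = /e/, a front vowel → -zi → *sekoleszi*.
Since the last vowel of the past-tense form *sekoleszi* is /i/ (an unrounded vowel), it takes -in, giving *sekolesziin*.

sekolesziin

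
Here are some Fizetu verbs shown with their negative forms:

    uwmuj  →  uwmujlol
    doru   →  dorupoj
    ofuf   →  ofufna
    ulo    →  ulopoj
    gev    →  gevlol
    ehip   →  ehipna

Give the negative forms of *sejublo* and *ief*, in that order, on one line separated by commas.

sejublopoj, iefna

The pattern is voicing of the final sound: -na when the stem ends in a voiceless consonant (*ofuf*, *ehip*); -lol when the stem ends in a voiced consonant (*uwmuj*, *gev*); -poj when the stem ends in a vowel (*doru*, *ulo*).
*sejublo* — final sound /o/ (a vowel) → -poj → *sejublopoj*.
*ief* — final sound /f/ (a voiceless consonant) → -na → *iefna*.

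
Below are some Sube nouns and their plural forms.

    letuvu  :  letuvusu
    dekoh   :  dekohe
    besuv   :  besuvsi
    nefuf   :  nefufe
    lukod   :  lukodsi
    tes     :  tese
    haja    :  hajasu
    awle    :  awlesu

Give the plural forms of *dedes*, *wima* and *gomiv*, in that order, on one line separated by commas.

dedese, wimasu, gomivsi

The suffix is conditioned by the final sound: -e when the stem ends in a voiceless consonant (*dekoh*, *nefuf*, *tes*); -si when the stem ends in a voiced consonant (*besuv*, *lukod*); -su when the stem ends in a vowel (*letuvu*, *haja*, *awle*).
The final sound of *dedes* is /s/, which is a voiceless consonant, so the suffix is -e, giving *dedese*.
Since the final sound of *wima* is /a/ (a vowel), it takes -su, giving *wimasu*.
The final sound of *gomiv* is /v/, which is a voiced consonant, so the suffix is -si, giving *gomivsi*.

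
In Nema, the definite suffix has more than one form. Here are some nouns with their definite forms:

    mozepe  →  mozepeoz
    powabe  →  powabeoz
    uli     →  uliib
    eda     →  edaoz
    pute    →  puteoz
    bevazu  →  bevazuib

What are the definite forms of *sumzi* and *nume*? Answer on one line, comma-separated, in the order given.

Looking at the last vowel of each stem: -ib when the last vowel of the stem is a high vowel (*uli*, *bevazu*); -oz when the last vowel of the stem is a non-high vowel (*mozepe*, *powabe*, *eda*, *pute*).
Since the last vowel of *sumzi* is /i/ (a high vowel), it takes -ib, giving *sumziib*.
The last vowel of *nume* is /e/, which is a non-high vowel, so the suffix is -oz, giving *numeoz*.

sumziib, numeoz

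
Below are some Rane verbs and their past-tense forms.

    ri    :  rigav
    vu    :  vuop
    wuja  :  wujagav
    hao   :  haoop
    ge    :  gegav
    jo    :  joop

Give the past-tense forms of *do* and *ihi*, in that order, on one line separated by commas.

The alternation tracks the last vowel of the stem — -op when the last vowel of the stem is a rounded vowel (*vu*, *hao*, *jo*); -gav when the last vowel of the stem is an unrounded vowel (*ri*, *wuja*, *ge*).
The last vowel of *do* is /o/, which is a rounded vowel, so the suffix is -op, giving *doop*.
The last vowel of *ihi* is /i/, which is an unrounded vowel, so the suffix is -gav, giving *ihigav*.

doop, ihigav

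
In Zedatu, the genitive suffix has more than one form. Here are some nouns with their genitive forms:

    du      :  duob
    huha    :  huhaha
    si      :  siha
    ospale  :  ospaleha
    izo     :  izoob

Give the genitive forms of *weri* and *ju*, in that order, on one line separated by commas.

The pattern is rounding harmony: -ob when the last vowel of the stem is a rounded vowel (*du*, *izo*); -ha when the last vowel of the stem is an unrounded vowel (*huha*, *si*, *ospale*).
*weri*: last vowel = /i/, an unrounded vowel → -ha → *weriha*.
The last vowel of *ju* is /u/, which is a rounded vowel, so the suffix is -ob, giving *juob*.

weriha, juob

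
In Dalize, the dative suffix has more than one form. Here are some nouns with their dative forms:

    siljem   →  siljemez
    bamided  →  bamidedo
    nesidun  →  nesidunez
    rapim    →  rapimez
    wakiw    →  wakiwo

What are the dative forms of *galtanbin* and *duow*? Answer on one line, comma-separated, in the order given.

galtanbinez, duowo

The alternation tracks the final consonant of the stem — -ez when the stem ends in a nasal (*siljem*, *nesidun*, *rapim*); -o when the stem ends in a non-nasal consonant (*bamided*, *wakiw*).
*galtanbin* — final consonant /n/ (a nasal) → -ez → *galtanbinez*.
Since the final consonant of *duow* is /w/ (non-nasal), it takes -o, giving *duowo*.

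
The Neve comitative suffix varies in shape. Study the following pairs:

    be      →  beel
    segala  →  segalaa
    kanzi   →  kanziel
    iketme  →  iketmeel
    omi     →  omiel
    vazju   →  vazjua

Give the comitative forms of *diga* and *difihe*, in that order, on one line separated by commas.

digaa, difiheel

The pattern is front/back vowel harmony: -el when the last vowel of the stem is a front vowel (*be*, *kanzi*, *iketme*, *omi*); -a when the last vowel of the stem is a back vowel (*segala*, *vazju*).
The last vowel of *diga* is /a/, which is a back vowel, so the suffix is -a, giving *digaa*.
*difihe* — last vowel /e/ (a front vowel) → -el → *difiheel*.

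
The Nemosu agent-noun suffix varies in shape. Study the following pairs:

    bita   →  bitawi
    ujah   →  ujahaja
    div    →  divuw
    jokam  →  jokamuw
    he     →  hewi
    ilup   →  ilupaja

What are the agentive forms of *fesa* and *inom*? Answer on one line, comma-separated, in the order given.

The suffix is conditioned by the final sound: -aja when the stem ends in a voiceless consonant (*ujah*, *ilup*); -uw when the stem ends in a voiced consonant (*div*, *jokam*); -wi when the stem ends in a vowel (*bita*, *he*).
*fesa* — final sound /a/ (a vowel) → -wi → *fesawi*.
The final sound of *inom* is /m/, which is a voiced consonant, so the suffix is -uw, giving *inomuw*.

fesawi, inomuw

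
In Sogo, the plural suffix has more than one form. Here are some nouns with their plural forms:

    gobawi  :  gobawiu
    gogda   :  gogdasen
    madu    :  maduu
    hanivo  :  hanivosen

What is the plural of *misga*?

misgasen

Looking at the last vowel of each stem: -u when the last vowel of the stem is a high vowel (*gobawi*, *madu*); -sen when the last vowel of the stem is a non-high vowel (*gogda*, *hanivo*).
Since the last vowel of *misga* is /a/ (a non-high vowel), it takes -sen, giving *misgasen*.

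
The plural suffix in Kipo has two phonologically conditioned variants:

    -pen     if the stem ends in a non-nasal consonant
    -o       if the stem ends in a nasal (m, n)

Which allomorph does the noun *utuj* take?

-pen

Since the final consonant of *utuj* is /j/ (non-nasal), it takes -pen.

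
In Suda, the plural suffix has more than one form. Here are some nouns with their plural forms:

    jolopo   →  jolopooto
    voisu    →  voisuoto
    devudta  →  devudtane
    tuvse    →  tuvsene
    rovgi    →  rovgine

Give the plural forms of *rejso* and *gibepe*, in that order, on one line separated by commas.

rejsooto, gibepene

The pattern is rounding harmony: -oto when the last vowel of the stem is a rounded vowel (*jolopo*, *voisu*); -ne when the last vowel of the stem is an unrounded vowel (*devudta*, *tuvse*, *rovgi*).
Since the last vowel of *rejso* is /o/ (a rounded vowel), it takes -oto, giving *rejsooto*.
*gibepe*: last vowel = /e/, an unrounded vowel → -ne → *gibepene*.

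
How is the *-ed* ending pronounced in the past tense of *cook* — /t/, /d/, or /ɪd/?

/t/

The stem *cook* ends in a voiceless consonant other than /t/.
The -ed suffix is realized as /ɪd/ after /t, d/; as /t/ after other voiceless consonants; and as /d/ after other voiced sounds.
So -ed on *cook* is pronounced /t/.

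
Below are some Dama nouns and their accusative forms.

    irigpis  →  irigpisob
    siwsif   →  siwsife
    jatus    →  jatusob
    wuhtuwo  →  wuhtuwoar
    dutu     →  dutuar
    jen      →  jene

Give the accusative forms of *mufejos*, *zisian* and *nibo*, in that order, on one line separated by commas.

The pattern is sibilance of the final sound: -ob when the stem ends in a sibilant (*irigpis*, *jatus*); -e when the stem ends in a non-sibilant consonant (*siwsif*, *jen*); -ar when the stem ends in a vowel (*wuhtuwo*, *dutu*).
*mufejos* — final sound /s/ (a sibilant) → -ob → *mufejosob*.
Since the final sound of *zisian* is /n/ (a non-sibilant consonant), it takes -e, giving *zisiane*.
*nibo* — final sound /o/ (a vowel) → -ar → *niboar*.

mufejosob, zisiane, niboar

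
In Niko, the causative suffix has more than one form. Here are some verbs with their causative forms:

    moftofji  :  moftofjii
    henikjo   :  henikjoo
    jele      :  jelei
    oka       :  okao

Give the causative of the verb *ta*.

tao

Looking at the last vowel of each stem: -i when the last vowel of the stem is a front vowel (*moftofji*, *jele*); -o when the last vowel of the stem is a back vowel (*henikjo*, *oka*).
Since the last vowel of *ta* is /a/ (a back vowel), it takes -o, giving *tao*.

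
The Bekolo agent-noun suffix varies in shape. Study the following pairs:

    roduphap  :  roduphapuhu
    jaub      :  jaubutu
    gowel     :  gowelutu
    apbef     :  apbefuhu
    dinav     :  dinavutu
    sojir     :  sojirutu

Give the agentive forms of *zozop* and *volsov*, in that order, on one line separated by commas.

Looking at the final consonant of each stem: -uhu when the stem ends in a voiceless consonant (*roduphap*, *apbef*); -utu when the stem ends in a voiced consonant (*jaub*, *gowel*, *dinav*, *sojir*).
*zozop* — final consonant /p/ (voiceless) → -uhu → *zozopuhu*.
The final consonant of *volsov* is /v/, which is voiced, so the suffix is -utu, giving *volsovutu*.

zozopuhu, volsovutu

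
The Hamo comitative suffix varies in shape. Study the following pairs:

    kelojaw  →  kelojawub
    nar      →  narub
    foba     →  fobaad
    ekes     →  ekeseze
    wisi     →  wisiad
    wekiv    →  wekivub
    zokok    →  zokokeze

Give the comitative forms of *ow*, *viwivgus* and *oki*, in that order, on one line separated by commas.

The pattern is voicing of the final sound: -eze when the stem ends in a voiceless consonant (*ekes*, *zokok*); -ub when the stem ends in a voiced consonant (*kelojaw*, *nar*, *wekiv*); -ad when the stem ends in a vowel (*foba*, *wisi*).
Since the final sound of *ow* is /w/ (a voiced consonant), it takes -ub, giving *owub*.
*viwivgus*: final sound = /s/, a voiceless consonant → -eze → *viwivguseze*.
The final sound of *oki* is /i/, which is a vowel, so the suffix is -ad, giving *okiad*.

owub, viwivguseze, okiad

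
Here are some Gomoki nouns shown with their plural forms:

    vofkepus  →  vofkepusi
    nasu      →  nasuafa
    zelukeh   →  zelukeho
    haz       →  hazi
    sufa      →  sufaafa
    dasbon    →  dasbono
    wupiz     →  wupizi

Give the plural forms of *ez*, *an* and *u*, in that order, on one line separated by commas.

Looking at the final sound of each stem: -i when the stem ends in a sibilant (*vofkepus*, *haz*, *wupiz*); -o when the stem ends in a non-sibilant consonant (*zelukeh*, *dasbon*); -afa when the stem ends in a vowel (*nasu*, *sufa*).
*ez*: final sound = /z/, a sibilant → -i → *ezi*.
*an* — final sound /n/ (a non-sibilant consonant) → -o → *ano*.
*u* — final sound /u/ (a vowel) → -afa → *uafa*.

ezi, ano, uafa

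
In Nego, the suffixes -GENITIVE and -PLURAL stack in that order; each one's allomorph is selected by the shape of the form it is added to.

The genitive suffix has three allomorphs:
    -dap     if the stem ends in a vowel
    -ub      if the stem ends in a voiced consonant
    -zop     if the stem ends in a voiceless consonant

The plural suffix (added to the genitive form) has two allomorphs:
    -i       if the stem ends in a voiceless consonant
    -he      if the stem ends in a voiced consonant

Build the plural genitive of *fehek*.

fehekzopi

*fehek* — final sound /k/ (a voiceless consonant) → -zop → *fehekzop*.
The genitive form *fehekzop* — final consonant /p/ (voiceless) → -i → *fehekzopi*.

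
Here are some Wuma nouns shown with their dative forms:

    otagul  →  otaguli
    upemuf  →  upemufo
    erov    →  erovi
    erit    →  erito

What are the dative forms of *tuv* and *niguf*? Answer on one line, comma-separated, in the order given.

tuvi, nigufo

The alternation tracks the final consonant of the stem — -o when the stem ends in a voiceless consonant (*upemuf*, *erit*); -i when the stem ends in a voiced consonant (*otagul*, *erov*).
*tuv* — final consonant /v/ (voiced) → -i → *tuvi*.
The final consonant of *niguf* is /f/, which is voiceless, so the suffix is -o, giving *nigufo*.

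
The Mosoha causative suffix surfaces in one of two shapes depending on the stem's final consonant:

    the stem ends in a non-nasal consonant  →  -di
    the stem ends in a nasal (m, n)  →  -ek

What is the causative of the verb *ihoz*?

ihozdi

Since the final consonant of *ihoz* is /z/ (non-nasal), it takes -di, giving *ihozdi*.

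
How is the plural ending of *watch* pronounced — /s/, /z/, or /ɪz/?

The stem *watch* ends in a sibilant (/s, z, ʃ, ʒ, tʃ, dʒ/).
The plural suffix surfaces as /ɪz/ after sibilants, /s/ after other voiceless consonants, and /z/ after other voiced sounds.
So the plural -s on *watch* is pronounced /ɪz/.

/ɪz/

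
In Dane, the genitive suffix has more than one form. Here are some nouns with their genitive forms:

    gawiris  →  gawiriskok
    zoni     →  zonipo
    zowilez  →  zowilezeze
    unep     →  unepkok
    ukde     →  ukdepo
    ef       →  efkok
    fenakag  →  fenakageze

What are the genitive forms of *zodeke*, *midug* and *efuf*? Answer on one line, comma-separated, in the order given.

zodekepo, midugeze, efufkok

The alternation tracks the final sound of the stem — -kok when the stem ends in a voiceless consonant (*gawiris*, *unep*, *ef*); -eze when the stem ends in a voiced consonant (*zowilez*, *fenakag*); -po when the stem ends in a vowel (*zoni*, *ukde*).
Since the final sound of *zodeke* is /e/ (a vowel), it takes -po, giving *zodekepo*.
Since the final sound of *midug* is /g/ (a voiced consonant), it takes -eze, giving *midugeze*.
*efuf* — final sound /f/ (a voiceless consonant) → -kok → *efufkok*.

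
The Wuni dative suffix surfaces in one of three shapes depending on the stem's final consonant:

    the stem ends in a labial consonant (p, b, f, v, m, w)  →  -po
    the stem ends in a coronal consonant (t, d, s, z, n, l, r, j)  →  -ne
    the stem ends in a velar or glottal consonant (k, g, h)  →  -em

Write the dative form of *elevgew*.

*elevgew* — final consonant /w/ (labial) → -po → *elevgewpo*.

elevgewpo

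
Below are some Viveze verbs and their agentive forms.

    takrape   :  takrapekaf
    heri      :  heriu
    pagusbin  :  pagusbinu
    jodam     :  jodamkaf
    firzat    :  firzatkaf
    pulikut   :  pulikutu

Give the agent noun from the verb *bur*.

buru

The pattern is height harmony: -u when the last vowel of the stem is a high vowel (*heri*, *pagusbin*, *pulikut*); -kaf when the last vowel of the stem is a non-high vowel (*takrape*, *jodam*, *firzat*).
*bur* — last vowel /u/ (a high vowel) → -u → *buru*.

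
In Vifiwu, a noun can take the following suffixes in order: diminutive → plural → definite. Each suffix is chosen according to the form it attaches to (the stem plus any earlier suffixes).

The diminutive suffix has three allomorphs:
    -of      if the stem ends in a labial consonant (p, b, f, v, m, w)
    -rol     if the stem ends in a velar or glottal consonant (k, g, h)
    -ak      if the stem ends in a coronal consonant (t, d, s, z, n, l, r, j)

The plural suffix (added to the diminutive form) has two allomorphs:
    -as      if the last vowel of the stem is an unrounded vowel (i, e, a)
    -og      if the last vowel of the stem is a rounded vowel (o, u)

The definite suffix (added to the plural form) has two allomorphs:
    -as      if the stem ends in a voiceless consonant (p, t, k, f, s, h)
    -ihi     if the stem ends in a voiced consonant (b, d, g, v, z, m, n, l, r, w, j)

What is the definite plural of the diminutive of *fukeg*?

fukegrologihi

The final consonant of *fukeg* is /g/, which is velar/glottal, so the diminutive suffix is -rol, giving *fukegrol*.
The last vowel of the diminutive form *fukegrol* is /o/, which is a rounded vowel, so the plural suffix is -og, giving *fukegrolog*.
The plural form *fukegrolog*: final consonant = /g/, voiced → -ihi → *fukegrologihi*.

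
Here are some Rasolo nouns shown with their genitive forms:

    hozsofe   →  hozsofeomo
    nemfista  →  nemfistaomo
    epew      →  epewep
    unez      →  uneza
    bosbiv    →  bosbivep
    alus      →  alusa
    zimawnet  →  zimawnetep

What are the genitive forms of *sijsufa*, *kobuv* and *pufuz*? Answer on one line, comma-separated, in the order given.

Looking at the final sound of each stem: -a when the stem ends in a sibilant (*unez*, *alus*); -ep when the stem ends in a non-sibilant consonant (*epew*, *bosbiv*, *zimawnet*); -omo when the stem ends in a vowel (*hozsofe*, *nemfista*).
Since the final sound of *sijsufa* is /a/ (a vowel), it takes -omo, giving *sijsufaomo*.
*kobuv*: final sound = /v/, a non-sibilant consonant → -ep → *kobuvep*.
*pufuz*: final sound = /z/, a sibilant → -a → *pufuza*.

sijsufaomo, kobuvep, pufuza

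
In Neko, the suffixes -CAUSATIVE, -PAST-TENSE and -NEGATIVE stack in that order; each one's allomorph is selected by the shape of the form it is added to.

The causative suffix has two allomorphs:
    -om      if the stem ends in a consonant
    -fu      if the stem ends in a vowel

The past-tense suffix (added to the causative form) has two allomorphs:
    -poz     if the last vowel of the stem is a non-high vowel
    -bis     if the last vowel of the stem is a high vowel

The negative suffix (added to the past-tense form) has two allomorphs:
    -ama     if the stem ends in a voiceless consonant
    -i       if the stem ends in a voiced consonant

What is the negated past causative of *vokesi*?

vokesifubisama

*vokesi*: final sound = /i/, a vowel → -fu → *vokesifu*.
Since the last vowel of the causative form *vokesifu* is /u/ (a high vowel), it takes -bis, giving *vokesifubis*.
Since the final consonant of the past-tense form *vokesifubis* is /s/ (voiceless), it takes -ama, giving *vokesifubisama*.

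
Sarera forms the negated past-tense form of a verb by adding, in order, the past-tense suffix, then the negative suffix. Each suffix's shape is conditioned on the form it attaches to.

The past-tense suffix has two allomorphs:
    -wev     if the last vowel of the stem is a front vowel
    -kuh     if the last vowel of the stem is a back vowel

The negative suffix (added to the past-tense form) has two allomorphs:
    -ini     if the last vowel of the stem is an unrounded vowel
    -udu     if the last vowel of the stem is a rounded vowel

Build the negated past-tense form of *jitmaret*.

The last vowel of *jitmaret* is /e/, which is a front vowel, so the past-tense suffix is -wev, giving *jitmaretwev*.
The past-tense form *jitmaretwev* — last vowel /e/ (an unrounded vowel) → -ini → *jitmaretwevini*.

jitmaretwevini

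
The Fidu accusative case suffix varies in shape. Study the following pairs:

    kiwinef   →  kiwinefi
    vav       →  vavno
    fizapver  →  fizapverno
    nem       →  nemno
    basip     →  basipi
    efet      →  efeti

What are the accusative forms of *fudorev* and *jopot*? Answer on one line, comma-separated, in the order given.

The alternation tracks the final consonant of the stem — -i when the stem ends in a voiceless consonant (*kiwinef*, *basip*, *efet*); -no when the stem ends in a voiced consonant (*vav*, *fizapver*, *nem*).
*fudorev* — final consonant /v/ (voiced) → -no → *fudorevno*.
The final consonant of *jopot* is /t/, which is voiceless, so the suffix is -i, giving *jopoti*.

fudorevno, jopoti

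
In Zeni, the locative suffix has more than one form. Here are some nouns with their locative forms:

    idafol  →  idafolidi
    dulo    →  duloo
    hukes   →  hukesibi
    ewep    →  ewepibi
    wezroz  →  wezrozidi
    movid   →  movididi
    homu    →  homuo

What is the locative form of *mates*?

matesibi

The pattern is voicing of the final sound: -ibi when the stem ends in a voiceless consonant (*hukes*, *ewep*); -idi when the stem ends in a voiced consonant (*idafol*, *wezroz*, *movid*); -o when the stem ends in a vowel (*dulo*, *homu*).
Since the final sound of *mates* is /s/ (a voiceless consonant), it takes -ibi, giving *matesibi*.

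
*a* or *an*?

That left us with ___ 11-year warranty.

The indefinite article is chosen by the initial *sound* of the following word, not its spelling.
The number *11* is spoken "eleven", beginning with /ɪˈlɛvən/ — a vowel sound.
So the article is *an*: That left us with an 11-year warranty.

an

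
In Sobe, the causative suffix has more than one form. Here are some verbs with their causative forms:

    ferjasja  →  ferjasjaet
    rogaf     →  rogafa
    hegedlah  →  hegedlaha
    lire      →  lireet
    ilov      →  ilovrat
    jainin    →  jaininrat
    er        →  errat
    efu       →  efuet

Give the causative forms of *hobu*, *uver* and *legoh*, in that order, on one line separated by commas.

Looking at the final sound of each stem: -a when the stem ends in a voiceless consonant (*rogaf*, *hegedlah*); -rat when the stem ends in a voiced consonant (*ilov*, *jainin*, *er*); -et when the stem ends in a vowel (*ferjasja*, *lire*, *efu*).
*hobu* — final sound /u/ (a vowel) → -et → *hobuet*.
*uver* — final sound /r/ (a voiced consonant) → -rat → *uverrat*.
The final sound of *legoh* is /h/, which is a voiceless consonant, so the suffix is -a, giving *legoha*.

hobuet, uverrat, legoha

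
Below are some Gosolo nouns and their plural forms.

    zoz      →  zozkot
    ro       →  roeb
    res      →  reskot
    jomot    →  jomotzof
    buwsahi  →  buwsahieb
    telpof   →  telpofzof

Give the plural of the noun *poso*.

The suffix is conditioned by the final sound: -kot when the stem ends in a sibilant (*zoz*, *res*); -zof when the stem ends in a non-sibilant consonant (*jomot*, *telpof*); -eb when the stem ends in a vowel (*ro*, *buwsahi*).
*poso*: final sound = /o/, a vowel → -eb → *posoeb*.

posoeb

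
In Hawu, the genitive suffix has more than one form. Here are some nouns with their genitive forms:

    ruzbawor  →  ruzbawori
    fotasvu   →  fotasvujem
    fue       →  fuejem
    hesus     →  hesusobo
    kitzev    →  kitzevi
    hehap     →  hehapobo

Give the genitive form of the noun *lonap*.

Looking at the final sound of each stem: -obo when the stem ends in a voiceless consonant (*hesus*, *hehap*); -i when the stem ends in a voiced consonant (*ruzbawor*, *kitzev*); -jem when the stem ends in a vowel (*fotasvu*, *fue*).
*lonap*: final sound = /p/, a voiceless consonant → -obo → *lonapobo*.

lonapobo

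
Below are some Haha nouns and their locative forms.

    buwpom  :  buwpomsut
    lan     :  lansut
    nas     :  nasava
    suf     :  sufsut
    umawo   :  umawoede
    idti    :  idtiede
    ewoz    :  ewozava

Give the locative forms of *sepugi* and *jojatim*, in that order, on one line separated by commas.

sepugiede, jojatimsut

Looking at the final sound of each stem: -ava when the stem ends in a sibilant (*nas*, *ewoz*); -sut when the stem ends in a non-sibilant consonant (*buwpom*, *lan*, *suf*); -ede when the stem ends in a vowel (*umawo*, *idti*).
Since the final sound of *sepugi* is /i/ (a vowel), it takes -ede, giving *sepugiede*.
*jojatim*: final sound = /m/, a non-sibilant consonant → -sut → *jojatimsut*.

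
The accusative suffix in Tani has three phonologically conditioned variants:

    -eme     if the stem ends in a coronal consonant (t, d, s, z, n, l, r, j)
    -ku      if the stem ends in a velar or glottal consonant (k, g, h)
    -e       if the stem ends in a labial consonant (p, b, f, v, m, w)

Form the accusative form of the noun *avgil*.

avgileme

*avgil* — final consonant /l/ (coronal) → -eme → *avgileme*.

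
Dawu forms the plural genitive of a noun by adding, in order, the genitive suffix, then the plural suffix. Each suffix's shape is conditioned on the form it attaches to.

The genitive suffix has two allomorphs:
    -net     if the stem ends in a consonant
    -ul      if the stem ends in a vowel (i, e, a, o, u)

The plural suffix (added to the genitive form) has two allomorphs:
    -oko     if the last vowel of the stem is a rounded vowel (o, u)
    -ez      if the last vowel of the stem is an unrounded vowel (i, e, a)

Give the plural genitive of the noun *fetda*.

*fetda* — final sound /a/ (a vowel) → -ul → *fetdaul*.
Since the last vowel of the genitive form *fetdaul* is /u/ (a rounded vowel), it takes -oko, giving *fetdauloko*.

fetdauloko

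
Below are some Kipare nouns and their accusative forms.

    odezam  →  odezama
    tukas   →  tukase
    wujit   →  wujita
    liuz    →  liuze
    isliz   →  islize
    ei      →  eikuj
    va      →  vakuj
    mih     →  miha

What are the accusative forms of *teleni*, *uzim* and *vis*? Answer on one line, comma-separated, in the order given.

The pattern is sibilance of the final sound: -e when the stem ends in a sibilant (*tukas*, *liuz*, *isliz*); -a when the stem ends in a non-sibilant consonant (*odezam*, *wujit*, *mih*); -kuj when the stem ends in a vowel (*ei*, *va*).
The final sound of *teleni* is /i/, which is a vowel, so the suffix is -kuj, giving *telenikuj*.
The final sound of *uzim* is /m/, which is a non-sibilant consonant, so the suffix is -a, giving *uzima*.
The final sound of *vis* is /s/, which is a sibilant, so the suffix is -e, giving *vise*.

telenikuj, uzima, vise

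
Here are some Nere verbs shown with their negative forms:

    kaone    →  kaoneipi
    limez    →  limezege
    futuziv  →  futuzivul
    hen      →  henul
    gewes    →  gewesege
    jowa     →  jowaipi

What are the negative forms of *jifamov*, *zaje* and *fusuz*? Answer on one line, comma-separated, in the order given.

The pattern is sibilance of the final sound: -ege when the stem ends in a sibilant (*limez*, *gewes*); -ul when the stem ends in a non-sibilant consonant (*futuziv*, *hen*); -ipi when the stem ends in a vowel (*kaone*, *jowa*).
The final sound of *jifamov* is /v/, which is a non-sibilant consonant, so the suffix is -ul, giving *jifamovul*.
The final sound of *zaje* is /e/, which is a vowel, so the suffix is -ipi, giving *zajeipi*.
*fusuz*: final sound = /z/, a sibilant → -ege → *fusuzege*.

jifamovul, zajeipi, fusuzege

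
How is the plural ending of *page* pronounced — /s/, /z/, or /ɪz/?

/ɪz/

The stem *page* ends in a sibilant (/s, z, ʃ, ʒ, tʃ, dʒ/).
The plural suffix surfaces as /ɪz/ after sibilants, /s/ after other voiceless consonants, and /z/ after other voiced sounds.
So the plural -s on *page* is pronounced /ɪz/.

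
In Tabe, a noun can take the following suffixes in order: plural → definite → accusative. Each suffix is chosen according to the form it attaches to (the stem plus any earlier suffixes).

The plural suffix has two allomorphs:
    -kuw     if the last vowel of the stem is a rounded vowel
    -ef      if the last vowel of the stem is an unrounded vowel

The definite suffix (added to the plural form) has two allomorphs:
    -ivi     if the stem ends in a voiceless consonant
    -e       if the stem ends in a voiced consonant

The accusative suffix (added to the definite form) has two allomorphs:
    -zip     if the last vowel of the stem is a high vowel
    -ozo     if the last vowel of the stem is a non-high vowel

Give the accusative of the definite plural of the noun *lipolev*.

lipolevefivizip

*lipolev* — last vowel /e/ (an unrounded vowel) → -ef → *lipolevef*.
Since the final consonant of the plural form *lipolevef* is /f/ (voiceless), it takes -ivi, giving *lipolevefivi*.
Since the last vowel of the definite form *lipolevefivi* is /i/ (a high vowel), it takes -zip, giving *lipolevefivizip*.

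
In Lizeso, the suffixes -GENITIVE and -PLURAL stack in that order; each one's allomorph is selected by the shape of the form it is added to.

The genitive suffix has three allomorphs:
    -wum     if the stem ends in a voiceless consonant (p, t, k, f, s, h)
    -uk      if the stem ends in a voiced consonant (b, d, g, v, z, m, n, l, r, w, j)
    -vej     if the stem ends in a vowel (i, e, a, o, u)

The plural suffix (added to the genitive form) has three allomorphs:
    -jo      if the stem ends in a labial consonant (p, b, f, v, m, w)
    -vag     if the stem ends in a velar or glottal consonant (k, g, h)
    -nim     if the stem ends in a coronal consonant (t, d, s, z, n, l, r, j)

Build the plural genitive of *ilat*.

ilatwumjo

*ilat*: final sound = /t/, a voiceless consonant → -wum → *ilatwum*.
The final consonant of the genitive form *ilatwum* is /m/, which is labial, so the plural suffix is -jo, giving *ilatwumjo*.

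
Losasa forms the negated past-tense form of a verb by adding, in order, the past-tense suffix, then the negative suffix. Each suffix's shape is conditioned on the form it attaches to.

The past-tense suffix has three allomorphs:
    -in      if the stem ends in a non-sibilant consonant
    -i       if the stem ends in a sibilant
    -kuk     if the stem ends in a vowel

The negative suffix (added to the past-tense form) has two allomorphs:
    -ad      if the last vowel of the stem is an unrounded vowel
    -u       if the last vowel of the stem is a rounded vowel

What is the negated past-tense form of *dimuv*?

dimuvinad

*dimuv*: final sound = /v/, a non-sibilant consonant → -in → *dimuvin*.
The past-tense form *dimuvin* — last vowel /i/ (an unrounded vowel) → -ad → *dimuvinad*.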